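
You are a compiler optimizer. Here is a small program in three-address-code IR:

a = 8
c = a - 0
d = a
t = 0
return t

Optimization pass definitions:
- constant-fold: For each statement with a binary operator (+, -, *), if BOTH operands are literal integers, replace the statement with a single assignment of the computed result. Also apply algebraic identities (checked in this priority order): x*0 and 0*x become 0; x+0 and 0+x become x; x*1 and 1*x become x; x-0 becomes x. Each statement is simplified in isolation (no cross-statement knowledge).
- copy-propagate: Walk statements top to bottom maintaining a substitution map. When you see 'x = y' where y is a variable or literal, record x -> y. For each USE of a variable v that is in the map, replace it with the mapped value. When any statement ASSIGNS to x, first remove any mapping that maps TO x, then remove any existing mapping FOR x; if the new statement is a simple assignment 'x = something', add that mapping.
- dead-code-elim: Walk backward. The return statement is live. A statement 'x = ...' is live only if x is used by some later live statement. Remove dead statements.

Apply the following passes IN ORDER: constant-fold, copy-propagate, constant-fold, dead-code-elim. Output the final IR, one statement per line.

Answer: return 0

Derivation:
Initial IR:
  a = 8
  c = a - 0
  d = a
  t = 0
  return t
After constant-fold (5 stmts):
  a = 8
  c = a
  d = a
  t = 0
  return t
After copy-propagate (5 stmts):
  a = 8
  c = 8
  d = 8
  t = 0
  return 0
After constant-fold (5 stmts):
  a = 8
  c = 8
  d = 8
  t = 0
  return 0
After dead-code-elim (1 stmts):
  return 0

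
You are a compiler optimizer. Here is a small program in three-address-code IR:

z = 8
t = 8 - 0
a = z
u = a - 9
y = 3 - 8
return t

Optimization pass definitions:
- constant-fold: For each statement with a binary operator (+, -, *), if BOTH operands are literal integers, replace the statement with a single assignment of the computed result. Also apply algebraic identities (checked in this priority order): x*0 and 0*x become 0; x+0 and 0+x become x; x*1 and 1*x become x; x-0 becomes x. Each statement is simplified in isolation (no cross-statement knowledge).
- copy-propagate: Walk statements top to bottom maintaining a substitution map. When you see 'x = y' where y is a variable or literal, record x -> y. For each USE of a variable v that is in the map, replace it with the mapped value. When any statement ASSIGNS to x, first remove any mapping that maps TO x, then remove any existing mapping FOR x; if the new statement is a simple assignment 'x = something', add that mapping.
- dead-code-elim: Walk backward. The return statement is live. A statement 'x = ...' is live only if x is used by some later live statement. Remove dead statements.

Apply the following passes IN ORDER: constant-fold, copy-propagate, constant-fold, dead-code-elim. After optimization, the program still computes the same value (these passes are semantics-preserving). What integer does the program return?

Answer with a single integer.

Answer: 8

Derivation:
Initial IR:
  z = 8
  t = 8 - 0
  a = z
  u = a - 9
  y = 3 - 8
  return t
After constant-fold (6 stmts):
  z = 8
  t = 8
  a = z
  u = a - 9
  y = -5
  return t
After copy-propagate (6 stmts):
  z = 8
  t = 8
  a = 8
  u = 8 - 9
  y = -5
  return 8
After constant-fold (6 stmts):
  z = 8
  t = 8
  a = 8
  u = -1
  y = -5
  return 8
After dead-code-elim (1 stmts):
  return 8
Evaluate:
  z = 8  =>  z = 8
  t = 8 - 0  =>  t = 8
  a = z  =>  a = 8
  u = a - 9  =>  u = -1
  y = 3 - 8  =>  y = -5
  return t = 8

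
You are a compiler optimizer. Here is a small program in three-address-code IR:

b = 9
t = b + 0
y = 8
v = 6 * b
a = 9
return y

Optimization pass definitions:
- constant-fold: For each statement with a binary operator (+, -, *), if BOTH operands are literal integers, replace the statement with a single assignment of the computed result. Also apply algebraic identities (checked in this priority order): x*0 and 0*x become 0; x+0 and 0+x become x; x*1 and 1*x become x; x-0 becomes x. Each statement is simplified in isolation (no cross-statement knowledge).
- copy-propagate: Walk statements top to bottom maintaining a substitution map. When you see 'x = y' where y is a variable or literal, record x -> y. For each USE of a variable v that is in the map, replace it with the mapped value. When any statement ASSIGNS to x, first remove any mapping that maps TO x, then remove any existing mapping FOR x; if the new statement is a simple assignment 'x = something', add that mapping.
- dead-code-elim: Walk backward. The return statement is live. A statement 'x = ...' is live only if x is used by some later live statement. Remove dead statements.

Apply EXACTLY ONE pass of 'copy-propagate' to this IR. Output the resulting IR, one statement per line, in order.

Answer: b = 9
t = 9 + 0
y = 8
v = 6 * 9
a = 9
return 8

Derivation:
Applying copy-propagate statement-by-statement:
  [1] b = 9  (unchanged)
  [2] t = b + 0  -> t = 9 + 0
  [3] y = 8  (unchanged)
  [4] v = 6 * b  -> v = 6 * 9
  [5] a = 9  (unchanged)
  [6] return y  -> return 8
Result (6 stmts):
  b = 9
  t = 9 + 0
  y = 8
  v = 6 * 9
  a = 9
  return 8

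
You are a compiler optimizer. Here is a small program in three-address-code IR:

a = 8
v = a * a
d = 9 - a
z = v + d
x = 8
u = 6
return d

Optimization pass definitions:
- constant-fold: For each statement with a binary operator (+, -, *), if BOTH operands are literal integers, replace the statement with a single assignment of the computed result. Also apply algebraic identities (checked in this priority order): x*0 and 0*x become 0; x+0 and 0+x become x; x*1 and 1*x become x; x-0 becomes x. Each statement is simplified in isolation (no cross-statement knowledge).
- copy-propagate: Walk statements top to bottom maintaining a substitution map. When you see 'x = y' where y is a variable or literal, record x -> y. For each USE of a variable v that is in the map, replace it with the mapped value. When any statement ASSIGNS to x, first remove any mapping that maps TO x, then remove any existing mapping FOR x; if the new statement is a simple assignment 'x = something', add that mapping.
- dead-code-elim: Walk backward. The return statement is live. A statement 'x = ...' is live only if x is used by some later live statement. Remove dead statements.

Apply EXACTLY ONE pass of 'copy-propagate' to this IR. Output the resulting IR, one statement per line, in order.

Applying copy-propagate statement-by-statement:
  [1] a = 8  (unchanged)
  [2] v = a * a  -> v = 8 * 8
  [3] d = 9 - a  -> d = 9 - 8
  [4] z = v + d  (unchanged)
  [5] x = 8  (unchanged)
  [6] u = 6  (unchanged)
  [7] return d  (unchanged)
Result (7 stmts):
  a = 8
  v = 8 * 8
  d = 9 - 8
  z = v + d
  x = 8
  u = 6
  return d

Answer: a = 8
v = 8 * 8
d = 9 - 8
z = v + d
x = 8
u = 6
return d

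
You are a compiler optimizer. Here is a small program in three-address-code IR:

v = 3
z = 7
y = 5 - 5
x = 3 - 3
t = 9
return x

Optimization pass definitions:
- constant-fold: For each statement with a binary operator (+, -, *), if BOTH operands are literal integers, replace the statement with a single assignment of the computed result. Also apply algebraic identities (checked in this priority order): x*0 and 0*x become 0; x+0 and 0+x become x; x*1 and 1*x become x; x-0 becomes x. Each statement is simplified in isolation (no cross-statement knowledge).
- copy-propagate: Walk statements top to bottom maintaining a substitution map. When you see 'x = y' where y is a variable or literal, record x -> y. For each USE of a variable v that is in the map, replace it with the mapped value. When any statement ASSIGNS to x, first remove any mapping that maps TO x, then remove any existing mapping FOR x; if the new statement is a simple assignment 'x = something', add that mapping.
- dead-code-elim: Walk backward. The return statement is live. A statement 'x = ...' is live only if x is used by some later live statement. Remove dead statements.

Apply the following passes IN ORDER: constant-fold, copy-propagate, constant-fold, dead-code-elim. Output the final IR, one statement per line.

Initial IR:
  v = 3
  z = 7
  y = 5 - 5
  x = 3 - 3
  t = 9
  return x
After constant-fold (6 stmts):
  v = 3
  z = 7
  y = 0
  x = 0
  t = 9
  return x
After copy-propagate (6 stmts):
  v = 3
  z = 7
  y = 0
  x = 0
  t = 9
  return 0
After constant-fold (6 stmts):
  v = 3
  z = 7
  y = 0
  x = 0
  t = 9
  return 0
After dead-code-elim (1 stmts):
  return 0

Answer: return 0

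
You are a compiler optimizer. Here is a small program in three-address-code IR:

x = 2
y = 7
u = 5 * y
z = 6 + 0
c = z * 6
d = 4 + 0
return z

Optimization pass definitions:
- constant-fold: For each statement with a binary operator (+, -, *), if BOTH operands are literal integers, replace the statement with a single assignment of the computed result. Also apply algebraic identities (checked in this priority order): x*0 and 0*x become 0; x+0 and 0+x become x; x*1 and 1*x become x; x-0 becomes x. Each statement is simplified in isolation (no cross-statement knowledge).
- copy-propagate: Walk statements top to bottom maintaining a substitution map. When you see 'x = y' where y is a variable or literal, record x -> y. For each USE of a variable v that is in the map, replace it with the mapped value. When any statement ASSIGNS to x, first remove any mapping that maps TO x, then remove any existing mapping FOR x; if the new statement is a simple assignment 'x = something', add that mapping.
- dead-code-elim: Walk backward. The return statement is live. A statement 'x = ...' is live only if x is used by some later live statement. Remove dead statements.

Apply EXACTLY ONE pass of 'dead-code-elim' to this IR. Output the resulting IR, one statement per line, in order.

Answer: z = 6 + 0
return z

Derivation:
Applying dead-code-elim statement-by-statement:
  [7] return z  -> KEEP (return); live=['z']
  [6] d = 4 + 0  -> DEAD (d not live)
  [5] c = z * 6  -> DEAD (c not live)
  [4] z = 6 + 0  -> KEEP; live=[]
  [3] u = 5 * y  -> DEAD (u not live)
  [2] y = 7  -> DEAD (y not live)
  [1] x = 2  -> DEAD (x not live)
Result (2 stmts):
  z = 6 + 0
  return z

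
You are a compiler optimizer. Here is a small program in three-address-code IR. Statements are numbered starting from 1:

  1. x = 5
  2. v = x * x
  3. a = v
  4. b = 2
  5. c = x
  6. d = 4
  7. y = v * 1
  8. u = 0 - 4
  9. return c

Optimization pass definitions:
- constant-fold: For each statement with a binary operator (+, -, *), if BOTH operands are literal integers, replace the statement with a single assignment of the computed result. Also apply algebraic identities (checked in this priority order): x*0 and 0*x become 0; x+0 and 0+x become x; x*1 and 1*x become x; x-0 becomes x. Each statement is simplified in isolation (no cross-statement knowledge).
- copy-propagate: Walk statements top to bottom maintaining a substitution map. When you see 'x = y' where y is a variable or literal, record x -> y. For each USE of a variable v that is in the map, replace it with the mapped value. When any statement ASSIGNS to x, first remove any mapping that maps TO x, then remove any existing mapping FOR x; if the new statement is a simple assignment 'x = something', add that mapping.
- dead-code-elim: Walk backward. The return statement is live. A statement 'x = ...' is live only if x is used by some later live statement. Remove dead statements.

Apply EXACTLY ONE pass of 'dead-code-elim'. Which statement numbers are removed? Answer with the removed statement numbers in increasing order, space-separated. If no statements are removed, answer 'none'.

Backward liveness scan:
Stmt 1 'x = 5': KEEP (x is live); live-in = []
Stmt 2 'v = x * x': DEAD (v not in live set ['x'])
Stmt 3 'a = v': DEAD (a not in live set ['x'])
Stmt 4 'b = 2': DEAD (b not in live set ['x'])
Stmt 5 'c = x': KEEP (c is live); live-in = ['x']
Stmt 6 'd = 4': DEAD (d not in live set ['c'])
Stmt 7 'y = v * 1': DEAD (y not in live set ['c'])
Stmt 8 'u = 0 - 4': DEAD (u not in live set ['c'])
Stmt 9 'return c': KEEP (return); live-in = ['c']
Removed statement numbers: [2, 3, 4, 6, 7, 8]
Surviving IR:
  x = 5
  c = x
  return c

Answer: 2 3 4 6 7 8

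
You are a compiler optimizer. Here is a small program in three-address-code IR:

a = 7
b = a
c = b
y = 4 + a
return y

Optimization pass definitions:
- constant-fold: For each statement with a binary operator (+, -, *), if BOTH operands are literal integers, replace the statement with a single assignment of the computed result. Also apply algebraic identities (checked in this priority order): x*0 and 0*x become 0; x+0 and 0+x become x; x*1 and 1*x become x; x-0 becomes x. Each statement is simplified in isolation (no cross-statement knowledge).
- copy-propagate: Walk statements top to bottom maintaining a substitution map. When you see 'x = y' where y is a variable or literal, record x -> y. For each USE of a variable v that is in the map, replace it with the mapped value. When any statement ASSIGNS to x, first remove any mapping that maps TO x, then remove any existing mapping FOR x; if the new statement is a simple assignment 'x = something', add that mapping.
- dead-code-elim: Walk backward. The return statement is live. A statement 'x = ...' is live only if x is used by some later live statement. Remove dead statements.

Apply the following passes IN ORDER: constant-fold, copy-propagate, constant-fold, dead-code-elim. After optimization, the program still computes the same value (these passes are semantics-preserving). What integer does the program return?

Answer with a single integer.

Initial IR:
  a = 7
  b = a
  c = b
  y = 4 + a
  return y
After constant-fold (5 stmts):
  a = 7
  b = a
  c = b
  y = 4 + a
  return y
After copy-propagate (5 stmts):
  a = 7
  b = 7
  c = 7
  y = 4 + 7
  return y
After constant-fold (5 stmts):
  a = 7
  b = 7
  c = 7
  y = 11
  return y
After dead-code-elim (2 stmts):
  y = 11
  return y
Evaluate:
  a = 7  =>  a = 7
  b = a  =>  b = 7
  c = b  =>  c = 7
  y = 4 + a  =>  y = 11
  return y = 11

Answer: 11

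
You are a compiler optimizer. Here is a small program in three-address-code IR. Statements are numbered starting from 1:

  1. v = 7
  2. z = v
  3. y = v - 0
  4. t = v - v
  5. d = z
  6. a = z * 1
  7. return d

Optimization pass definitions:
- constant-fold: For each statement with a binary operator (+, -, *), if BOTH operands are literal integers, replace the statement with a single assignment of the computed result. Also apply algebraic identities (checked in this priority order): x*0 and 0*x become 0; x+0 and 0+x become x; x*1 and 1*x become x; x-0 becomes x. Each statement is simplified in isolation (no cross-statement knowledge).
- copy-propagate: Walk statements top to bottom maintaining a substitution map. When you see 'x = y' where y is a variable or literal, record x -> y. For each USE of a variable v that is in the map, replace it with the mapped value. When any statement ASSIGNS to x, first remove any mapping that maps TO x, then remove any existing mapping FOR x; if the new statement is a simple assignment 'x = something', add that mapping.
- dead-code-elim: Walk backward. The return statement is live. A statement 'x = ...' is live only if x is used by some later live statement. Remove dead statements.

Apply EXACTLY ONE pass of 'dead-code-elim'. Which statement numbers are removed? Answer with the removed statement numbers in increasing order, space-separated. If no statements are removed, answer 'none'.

Answer: 3 4 6

Derivation:
Backward liveness scan:
Stmt 1 'v = 7': KEEP (v is live); live-in = []
Stmt 2 'z = v': KEEP (z is live); live-in = ['v']
Stmt 3 'y = v - 0': DEAD (y not in live set ['z'])
Stmt 4 't = v - v': DEAD (t not in live set ['z'])
Stmt 5 'd = z': KEEP (d is live); live-in = ['z']
Stmt 6 'a = z * 1': DEAD (a not in live set ['d'])
Stmt 7 'return d': KEEP (return); live-in = ['d']
Removed statement numbers: [3, 4, 6]
Surviving IR:
  v = 7
  z = v
  d = z
  return d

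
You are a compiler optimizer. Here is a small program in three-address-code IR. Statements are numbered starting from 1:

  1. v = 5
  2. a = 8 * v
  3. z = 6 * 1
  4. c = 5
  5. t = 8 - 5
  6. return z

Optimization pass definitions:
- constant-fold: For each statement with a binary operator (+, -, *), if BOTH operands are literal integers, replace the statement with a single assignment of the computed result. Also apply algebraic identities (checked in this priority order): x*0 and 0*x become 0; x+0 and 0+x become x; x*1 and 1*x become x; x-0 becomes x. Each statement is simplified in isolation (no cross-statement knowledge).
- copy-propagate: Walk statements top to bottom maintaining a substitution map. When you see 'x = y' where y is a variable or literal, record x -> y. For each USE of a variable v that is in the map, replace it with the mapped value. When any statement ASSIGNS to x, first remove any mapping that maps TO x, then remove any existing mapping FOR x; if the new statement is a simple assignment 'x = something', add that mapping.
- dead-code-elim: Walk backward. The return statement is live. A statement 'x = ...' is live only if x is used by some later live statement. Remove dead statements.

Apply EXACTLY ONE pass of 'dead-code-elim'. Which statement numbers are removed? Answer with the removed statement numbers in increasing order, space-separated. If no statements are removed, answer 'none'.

Answer: 1 2 4 5

Derivation:
Backward liveness scan:
Stmt 1 'v = 5': DEAD (v not in live set [])
Stmt 2 'a = 8 * v': DEAD (a not in live set [])
Stmt 3 'z = 6 * 1': KEEP (z is live); live-in = []
Stmt 4 'c = 5': DEAD (c not in live set ['z'])
Stmt 5 't = 8 - 5': DEAD (t not in live set ['z'])
Stmt 6 'return z': KEEP (return); live-in = ['z']
Removed statement numbers: [1, 2, 4, 5]
Surviving IR:
  z = 6 * 1
  return z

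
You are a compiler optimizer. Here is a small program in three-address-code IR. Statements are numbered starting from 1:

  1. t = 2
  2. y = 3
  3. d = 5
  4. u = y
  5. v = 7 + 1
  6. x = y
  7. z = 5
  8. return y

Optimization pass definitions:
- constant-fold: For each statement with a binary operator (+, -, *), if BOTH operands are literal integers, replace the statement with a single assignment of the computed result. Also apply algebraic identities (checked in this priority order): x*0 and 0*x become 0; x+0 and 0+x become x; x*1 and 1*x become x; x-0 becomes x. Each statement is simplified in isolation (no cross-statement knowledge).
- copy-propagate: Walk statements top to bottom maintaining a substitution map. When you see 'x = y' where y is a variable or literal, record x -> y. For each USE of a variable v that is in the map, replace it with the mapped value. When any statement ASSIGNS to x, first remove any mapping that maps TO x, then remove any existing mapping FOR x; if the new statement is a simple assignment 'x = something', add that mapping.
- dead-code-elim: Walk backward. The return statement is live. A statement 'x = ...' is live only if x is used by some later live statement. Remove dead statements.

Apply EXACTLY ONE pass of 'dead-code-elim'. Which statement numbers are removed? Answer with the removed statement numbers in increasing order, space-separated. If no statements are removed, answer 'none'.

Answer: 1 3 4 5 6 7

Derivation:
Backward liveness scan:
Stmt 1 't = 2': DEAD (t not in live set [])
Stmt 2 'y = 3': KEEP (y is live); live-in = []
Stmt 3 'd = 5': DEAD (d not in live set ['y'])
Stmt 4 'u = y': DEAD (u not in live set ['y'])
Stmt 5 'v = 7 + 1': DEAD (v not in live set ['y'])
Stmt 6 'x = y': DEAD (x not in live set ['y'])
Stmt 7 'z = 5': DEAD (z not in live set ['y'])
Stmt 8 'return y': KEEP (return); live-in = ['y']
Removed statement numbers: [1, 3, 4, 5, 6, 7]
Surviving IR:
  y = 3
  return y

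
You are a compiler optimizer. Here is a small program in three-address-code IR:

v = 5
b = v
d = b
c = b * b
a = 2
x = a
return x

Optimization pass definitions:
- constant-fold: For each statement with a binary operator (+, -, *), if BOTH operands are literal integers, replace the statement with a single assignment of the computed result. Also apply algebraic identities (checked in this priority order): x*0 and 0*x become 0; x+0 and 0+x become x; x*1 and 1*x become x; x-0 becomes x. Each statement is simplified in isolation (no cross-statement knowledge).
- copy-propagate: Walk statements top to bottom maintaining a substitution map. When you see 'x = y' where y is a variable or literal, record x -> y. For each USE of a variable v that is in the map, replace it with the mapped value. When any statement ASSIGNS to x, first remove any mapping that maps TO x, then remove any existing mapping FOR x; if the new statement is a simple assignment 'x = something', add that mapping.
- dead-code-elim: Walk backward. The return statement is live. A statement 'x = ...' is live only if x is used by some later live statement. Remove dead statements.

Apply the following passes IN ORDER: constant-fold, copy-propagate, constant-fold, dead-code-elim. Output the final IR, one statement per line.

Initial IR:
  v = 5
  b = v
  d = b
  c = b * b
  a = 2
  x = a
  return x
After constant-fold (7 stmts):
  v = 5
  b = v
  d = b
  c = b * b
  a = 2
  x = a
  return x
After copy-propagate (7 stmts):
  v = 5
  b = 5
  d = 5
  c = 5 * 5
  a = 2
  x = 2
  return 2
After constant-fold (7 stmts):
  v = 5
  b = 5
  d = 5
  c = 25
  a = 2
  x = 2
  return 2
After dead-code-elim (1 stmts):
  return 2

Answer: return 2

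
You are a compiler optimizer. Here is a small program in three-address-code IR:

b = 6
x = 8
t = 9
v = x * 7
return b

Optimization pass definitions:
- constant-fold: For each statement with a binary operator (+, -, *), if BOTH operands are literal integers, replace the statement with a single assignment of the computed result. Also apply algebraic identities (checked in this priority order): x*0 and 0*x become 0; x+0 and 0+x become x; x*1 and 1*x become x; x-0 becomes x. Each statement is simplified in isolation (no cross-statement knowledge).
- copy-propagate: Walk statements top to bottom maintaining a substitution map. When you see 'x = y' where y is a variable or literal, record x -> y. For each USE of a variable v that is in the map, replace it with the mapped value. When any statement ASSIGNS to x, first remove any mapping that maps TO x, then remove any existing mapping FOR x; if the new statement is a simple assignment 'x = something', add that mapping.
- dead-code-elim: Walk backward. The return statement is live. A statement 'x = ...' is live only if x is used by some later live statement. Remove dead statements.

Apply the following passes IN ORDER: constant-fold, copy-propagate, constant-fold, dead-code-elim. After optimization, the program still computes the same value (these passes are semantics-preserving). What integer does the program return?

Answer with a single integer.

Initial IR:
  b = 6
  x = 8
  t = 9
  v = x * 7
  return b
After constant-fold (5 stmts):
  b = 6
  x = 8
  t = 9
  v = x * 7
  return b
After copy-propagate (5 stmts):
  b = 6
  x = 8
  t = 9
  v = 8 * 7
  return 6
After constant-fold (5 stmts):
  b = 6
  x = 8
  t = 9
  v = 56
  return 6
After dead-code-elim (1 stmts):
  return 6
Evaluate:
  b = 6  =>  b = 6
  x = 8  =>  x = 8
  t = 9  =>  t = 9
  v = x * 7  =>  v = 56
  return b = 6

Answer: 6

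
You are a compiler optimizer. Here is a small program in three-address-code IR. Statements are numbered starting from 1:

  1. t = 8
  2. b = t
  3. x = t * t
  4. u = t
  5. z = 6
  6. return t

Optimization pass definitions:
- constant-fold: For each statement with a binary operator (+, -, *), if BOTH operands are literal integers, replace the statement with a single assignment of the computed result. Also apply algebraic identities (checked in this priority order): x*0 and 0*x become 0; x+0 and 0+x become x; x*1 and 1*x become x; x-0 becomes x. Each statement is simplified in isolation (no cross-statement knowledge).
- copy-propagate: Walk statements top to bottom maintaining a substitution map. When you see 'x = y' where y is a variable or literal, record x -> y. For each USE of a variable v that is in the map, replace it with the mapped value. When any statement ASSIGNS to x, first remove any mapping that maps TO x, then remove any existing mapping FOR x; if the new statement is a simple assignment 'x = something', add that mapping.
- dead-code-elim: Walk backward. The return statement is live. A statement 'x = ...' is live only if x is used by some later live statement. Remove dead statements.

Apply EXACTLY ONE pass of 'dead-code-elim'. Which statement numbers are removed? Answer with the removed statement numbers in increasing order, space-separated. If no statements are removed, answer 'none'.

Answer: 2 3 4 5

Derivation:
Backward liveness scan:
Stmt 1 't = 8': KEEP (t is live); live-in = []
Stmt 2 'b = t': DEAD (b not in live set ['t'])
Stmt 3 'x = t * t': DEAD (x not in live set ['t'])
Stmt 4 'u = t': DEAD (u not in live set ['t'])
Stmt 5 'z = 6': DEAD (z not in live set ['t'])
Stmt 6 'return t': KEEP (return); live-in = ['t']
Removed statement numbers: [2, 3, 4, 5]
Surviving IR:
  t = 8
  return t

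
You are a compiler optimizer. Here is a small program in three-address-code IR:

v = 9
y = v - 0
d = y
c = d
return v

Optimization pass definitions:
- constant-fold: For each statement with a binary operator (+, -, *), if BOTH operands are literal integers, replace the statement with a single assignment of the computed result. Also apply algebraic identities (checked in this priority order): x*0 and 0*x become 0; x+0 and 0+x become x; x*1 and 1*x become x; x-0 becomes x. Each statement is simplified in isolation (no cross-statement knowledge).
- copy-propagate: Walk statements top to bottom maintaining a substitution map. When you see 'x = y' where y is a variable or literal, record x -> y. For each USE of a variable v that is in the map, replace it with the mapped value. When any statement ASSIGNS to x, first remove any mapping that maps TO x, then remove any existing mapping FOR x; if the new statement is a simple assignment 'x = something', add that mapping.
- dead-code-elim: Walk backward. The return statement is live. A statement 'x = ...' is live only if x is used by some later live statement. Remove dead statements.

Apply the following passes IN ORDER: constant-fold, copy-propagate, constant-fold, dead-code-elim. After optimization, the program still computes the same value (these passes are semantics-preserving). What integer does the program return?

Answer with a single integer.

Initial IR:
  v = 9
  y = v - 0
  d = y
  c = d
  return v
After constant-fold (5 stmts):
  v = 9
  y = v
  d = y
  c = d
  return v
After copy-propagate (5 stmts):
  v = 9
  y = 9
  d = 9
  c = 9
  return 9
After constant-fold (5 stmts):
  v = 9
  y = 9
  d = 9
  c = 9
  return 9
After dead-code-elim (1 stmts):
  return 9
Evaluate:
  v = 9  =>  v = 9
  y = v - 0  =>  y = 9
  d = y  =>  d = 9
  c = d  =>  c = 9
  return v = 9

Answer: 9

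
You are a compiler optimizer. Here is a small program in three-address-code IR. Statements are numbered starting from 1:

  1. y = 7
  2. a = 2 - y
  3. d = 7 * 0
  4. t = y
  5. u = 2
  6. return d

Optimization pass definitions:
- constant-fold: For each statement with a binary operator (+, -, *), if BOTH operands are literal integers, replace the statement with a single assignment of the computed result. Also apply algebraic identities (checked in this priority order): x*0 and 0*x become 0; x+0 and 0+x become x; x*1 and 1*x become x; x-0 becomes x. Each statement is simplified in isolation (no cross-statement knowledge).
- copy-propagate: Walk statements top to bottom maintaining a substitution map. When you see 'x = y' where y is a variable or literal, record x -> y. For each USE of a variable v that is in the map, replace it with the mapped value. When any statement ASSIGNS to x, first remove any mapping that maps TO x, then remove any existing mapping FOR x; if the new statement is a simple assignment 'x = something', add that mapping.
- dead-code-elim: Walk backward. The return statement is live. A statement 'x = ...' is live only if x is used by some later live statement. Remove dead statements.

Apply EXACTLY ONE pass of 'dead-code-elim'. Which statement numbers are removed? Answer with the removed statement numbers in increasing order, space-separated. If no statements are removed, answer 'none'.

Answer: 1 2 4 5

Derivation:
Backward liveness scan:
Stmt 1 'y = 7': DEAD (y not in live set [])
Stmt 2 'a = 2 - y': DEAD (a not in live set [])
Stmt 3 'd = 7 * 0': KEEP (d is live); live-in = []
Stmt 4 't = y': DEAD (t not in live set ['d'])
Stmt 5 'u = 2': DEAD (u not in live set ['d'])
Stmt 6 'return d': KEEP (return); live-in = ['d']
Removed statement numbers: [1, 2, 4, 5]
Surviving IR:
  d = 7 * 0
  return d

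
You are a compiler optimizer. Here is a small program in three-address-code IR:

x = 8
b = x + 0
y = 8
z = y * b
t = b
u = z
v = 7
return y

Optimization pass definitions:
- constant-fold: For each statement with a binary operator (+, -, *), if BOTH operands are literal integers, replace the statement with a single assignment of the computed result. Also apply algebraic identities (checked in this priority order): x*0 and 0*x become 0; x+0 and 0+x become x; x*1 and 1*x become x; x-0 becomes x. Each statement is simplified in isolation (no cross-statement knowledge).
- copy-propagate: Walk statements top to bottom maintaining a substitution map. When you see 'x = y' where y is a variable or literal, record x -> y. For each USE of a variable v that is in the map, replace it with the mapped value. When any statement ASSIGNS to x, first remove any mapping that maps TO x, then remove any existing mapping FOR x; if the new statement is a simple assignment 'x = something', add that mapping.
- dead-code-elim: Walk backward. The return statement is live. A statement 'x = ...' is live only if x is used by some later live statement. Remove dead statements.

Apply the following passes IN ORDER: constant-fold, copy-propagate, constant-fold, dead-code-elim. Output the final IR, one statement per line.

Answer: return 8

Derivation:
Initial IR:
  x = 8
  b = x + 0
  y = 8
  z = y * b
  t = b
  u = z
  v = 7
  return y
After constant-fold (8 stmts):
  x = 8
  b = x
  y = 8
  z = y * b
  t = b
  u = z
  v = 7
  return y
After copy-propagate (8 stmts):
  x = 8
  b = 8
  y = 8
  z = 8 * 8
  t = 8
  u = z
  v = 7
  return 8
After constant-fold (8 stmts):
  x = 8
  b = 8
  y = 8
  z = 64
  t = 8
  u = z
  v = 7
  return 8
After dead-code-elim (1 stmts):
  return 8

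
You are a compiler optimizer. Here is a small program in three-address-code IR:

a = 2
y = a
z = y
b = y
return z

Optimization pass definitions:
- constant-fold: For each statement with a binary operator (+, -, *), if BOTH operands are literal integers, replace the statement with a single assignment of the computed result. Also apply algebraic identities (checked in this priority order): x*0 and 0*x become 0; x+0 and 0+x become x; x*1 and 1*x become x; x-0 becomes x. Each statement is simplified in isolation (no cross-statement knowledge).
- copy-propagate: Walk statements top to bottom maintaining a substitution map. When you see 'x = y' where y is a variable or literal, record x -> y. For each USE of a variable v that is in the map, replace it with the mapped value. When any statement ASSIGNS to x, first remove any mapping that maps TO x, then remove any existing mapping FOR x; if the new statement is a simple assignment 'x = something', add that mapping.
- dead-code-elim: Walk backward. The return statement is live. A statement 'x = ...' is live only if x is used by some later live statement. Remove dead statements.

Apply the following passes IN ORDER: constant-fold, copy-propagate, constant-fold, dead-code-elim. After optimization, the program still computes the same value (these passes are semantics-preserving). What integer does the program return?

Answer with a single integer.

Answer: 2

Derivation:
Initial IR:
  a = 2
  y = a
  z = y
  b = y
  return z
After constant-fold (5 stmts):
  a = 2
  y = a
  z = y
  b = y
  return z
After copy-propagate (5 stmts):
  a = 2
  y = 2
  z = 2
  b = 2
  return 2
After constant-fold (5 stmts):
  a = 2
  y = 2
  z = 2
  b = 2
  return 2
After dead-code-elim (1 stmts):
  return 2
Evaluate:
  a = 2  =>  a = 2
  y = a  =>  y = 2
  z = y  =>  z = 2
  b = y  =>  b = 2
  return z = 2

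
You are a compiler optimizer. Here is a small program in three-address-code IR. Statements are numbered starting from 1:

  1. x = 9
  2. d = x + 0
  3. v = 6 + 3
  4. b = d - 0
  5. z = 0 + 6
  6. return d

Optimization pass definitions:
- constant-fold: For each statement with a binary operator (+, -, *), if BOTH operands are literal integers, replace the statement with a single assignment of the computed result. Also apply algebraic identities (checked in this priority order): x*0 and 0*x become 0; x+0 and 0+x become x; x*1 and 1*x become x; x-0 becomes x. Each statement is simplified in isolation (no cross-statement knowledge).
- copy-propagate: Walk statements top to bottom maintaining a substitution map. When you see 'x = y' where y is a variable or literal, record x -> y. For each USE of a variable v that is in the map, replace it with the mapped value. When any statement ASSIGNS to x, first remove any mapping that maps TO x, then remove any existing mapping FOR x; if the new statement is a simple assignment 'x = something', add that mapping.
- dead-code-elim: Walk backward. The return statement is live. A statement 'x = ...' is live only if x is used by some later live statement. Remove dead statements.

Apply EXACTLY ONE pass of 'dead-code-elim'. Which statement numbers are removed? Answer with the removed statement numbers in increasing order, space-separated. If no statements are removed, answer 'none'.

Backward liveness scan:
Stmt 1 'x = 9': KEEP (x is live); live-in = []
Stmt 2 'd = x + 0': KEEP (d is live); live-in = ['x']
Stmt 3 'v = 6 + 3': DEAD (v not in live set ['d'])
Stmt 4 'b = d - 0': DEAD (b not in live set ['d'])
Stmt 5 'z = 0 + 6': DEAD (z not in live set ['d'])
Stmt 6 'return d': KEEP (return); live-in = ['d']
Removed statement numbers: [3, 4, 5]
Surviving IR:
  x = 9
  d = x + 0
  return d

Answer: 3 4 5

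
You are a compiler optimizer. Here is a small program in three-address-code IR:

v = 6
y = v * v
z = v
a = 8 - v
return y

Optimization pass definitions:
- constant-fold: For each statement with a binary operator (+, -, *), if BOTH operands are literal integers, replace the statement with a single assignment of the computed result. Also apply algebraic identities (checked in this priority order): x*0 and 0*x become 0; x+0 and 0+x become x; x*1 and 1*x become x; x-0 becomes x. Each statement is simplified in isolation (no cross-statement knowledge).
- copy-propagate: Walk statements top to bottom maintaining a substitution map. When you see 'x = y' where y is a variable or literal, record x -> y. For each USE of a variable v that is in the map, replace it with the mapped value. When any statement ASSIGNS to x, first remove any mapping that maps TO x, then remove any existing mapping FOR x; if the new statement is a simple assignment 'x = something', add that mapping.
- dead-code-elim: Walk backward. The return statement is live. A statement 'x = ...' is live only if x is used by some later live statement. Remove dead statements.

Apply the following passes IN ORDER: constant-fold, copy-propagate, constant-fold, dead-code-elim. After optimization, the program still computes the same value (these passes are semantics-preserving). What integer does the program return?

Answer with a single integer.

Initial IR:
  v = 6
  y = v * v
  z = v
  a = 8 - v
  return y
After constant-fold (5 stmts):
  v = 6
  y = v * v
  z = v
  a = 8 - v
  return y
After copy-propagate (5 stmts):
  v = 6
  y = 6 * 6
  z = 6
  a = 8 - 6
  return y
After constant-fold (5 stmts):
  v = 6
  y = 36
  z = 6
  a = 2
  return y
After dead-code-elim (2 stmts):
  y = 36
  return y
Evaluate:
  v = 6  =>  v = 6
  y = v * v  =>  y = 36
  z = v  =>  z = 6
  a = 8 - v  =>  a = 2
  return y = 36

Answer: 36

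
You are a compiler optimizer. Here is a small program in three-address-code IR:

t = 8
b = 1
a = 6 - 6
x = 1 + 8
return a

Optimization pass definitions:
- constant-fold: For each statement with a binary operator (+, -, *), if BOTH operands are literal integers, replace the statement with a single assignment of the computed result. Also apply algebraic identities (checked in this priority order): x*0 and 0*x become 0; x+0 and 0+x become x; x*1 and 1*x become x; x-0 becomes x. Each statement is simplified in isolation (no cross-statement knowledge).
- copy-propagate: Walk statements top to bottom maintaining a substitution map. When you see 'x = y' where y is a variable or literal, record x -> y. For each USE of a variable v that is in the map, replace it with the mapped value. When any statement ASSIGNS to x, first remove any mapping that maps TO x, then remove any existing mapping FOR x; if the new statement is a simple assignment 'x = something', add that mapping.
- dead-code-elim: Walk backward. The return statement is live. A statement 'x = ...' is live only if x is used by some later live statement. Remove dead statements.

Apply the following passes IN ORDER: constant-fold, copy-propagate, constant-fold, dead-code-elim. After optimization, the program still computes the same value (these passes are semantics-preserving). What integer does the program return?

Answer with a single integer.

Answer: 0

Derivation:
Initial IR:
  t = 8
  b = 1
  a = 6 - 6
  x = 1 + 8
  return a
After constant-fold (5 stmts):
  t = 8
  b = 1
  a = 0
  x = 9
  return a
After copy-propagate (5 stmts):
  t = 8
  b = 1
  a = 0
  x = 9
  return 0
After constant-fold (5 stmts):
  t = 8
  b = 1
  a = 0
  x = 9
  return 0
After dead-code-elim (1 stmts):
  return 0
Evaluate:
  t = 8  =>  t = 8
  b = 1  =>  b = 1
  a = 6 - 6  =>  a = 0
  x = 1 + 8  =>  x = 9
  return a = 0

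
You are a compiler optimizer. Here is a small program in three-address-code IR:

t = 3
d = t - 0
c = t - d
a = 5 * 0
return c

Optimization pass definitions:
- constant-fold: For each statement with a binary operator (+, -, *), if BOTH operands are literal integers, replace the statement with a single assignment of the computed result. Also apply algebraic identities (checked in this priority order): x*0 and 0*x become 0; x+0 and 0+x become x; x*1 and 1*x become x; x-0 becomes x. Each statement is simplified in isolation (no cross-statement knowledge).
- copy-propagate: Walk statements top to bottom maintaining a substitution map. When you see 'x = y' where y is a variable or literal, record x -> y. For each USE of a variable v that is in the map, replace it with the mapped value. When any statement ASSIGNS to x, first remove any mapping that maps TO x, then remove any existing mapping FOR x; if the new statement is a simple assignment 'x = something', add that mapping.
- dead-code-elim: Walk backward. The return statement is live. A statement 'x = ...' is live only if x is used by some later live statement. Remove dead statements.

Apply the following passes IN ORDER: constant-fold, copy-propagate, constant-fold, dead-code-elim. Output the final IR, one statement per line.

Initial IR:
  t = 3
  d = t - 0
  c = t - d
  a = 5 * 0
  return c
After constant-fold (5 stmts):
  t = 3
  d = t
  c = t - d
  a = 0
  return c
After copy-propagate (5 stmts):
  t = 3
  d = 3
  c = 3 - 3
  a = 0
  return c
After constant-fold (5 stmts):
  t = 3
  d = 3
  c = 0
  a = 0
  return c
After dead-code-elim (2 stmts):
  c = 0
  return c

Answer: c = 0
return c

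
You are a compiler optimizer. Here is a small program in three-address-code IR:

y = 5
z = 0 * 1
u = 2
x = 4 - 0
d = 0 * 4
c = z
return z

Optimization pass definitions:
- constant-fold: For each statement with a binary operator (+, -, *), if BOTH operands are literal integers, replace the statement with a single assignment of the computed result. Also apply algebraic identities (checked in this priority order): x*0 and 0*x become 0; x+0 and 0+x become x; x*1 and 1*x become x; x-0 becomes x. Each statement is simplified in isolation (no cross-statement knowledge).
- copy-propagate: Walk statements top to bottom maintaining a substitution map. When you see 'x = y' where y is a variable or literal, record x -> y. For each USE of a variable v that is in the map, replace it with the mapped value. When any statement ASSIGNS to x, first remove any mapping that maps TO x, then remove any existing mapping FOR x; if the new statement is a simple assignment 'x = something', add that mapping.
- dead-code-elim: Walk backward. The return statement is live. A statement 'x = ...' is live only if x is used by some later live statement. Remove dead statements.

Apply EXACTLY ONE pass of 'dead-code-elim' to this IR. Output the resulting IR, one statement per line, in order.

Applying dead-code-elim statement-by-statement:
  [7] return z  -> KEEP (return); live=['z']
  [6] c = z  -> DEAD (c not live)
  [5] d = 0 * 4  -> DEAD (d not live)
  [4] x = 4 - 0  -> DEAD (x not live)
  [3] u = 2  -> DEAD (u not live)
  [2] z = 0 * 1  -> KEEP; live=[]
  [1] y = 5  -> DEAD (y not live)
Result (2 stmts):
  z = 0 * 1
  return z

Answer: z = 0 * 1
return z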